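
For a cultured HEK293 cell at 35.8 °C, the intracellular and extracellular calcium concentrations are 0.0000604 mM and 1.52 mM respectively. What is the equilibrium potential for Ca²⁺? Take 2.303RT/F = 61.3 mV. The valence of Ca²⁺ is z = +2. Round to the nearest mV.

E = (61.3/z) · log₁₀([Ca²⁺]_out/[Ca²⁺]_in) with z = +2.
= (61.3/2) · log₁₀(1.52/0.0000604) = 30.65 · log₁₀(2.517e+04)
= 30.65 · (4.4008) = 134.88 mV

135 mV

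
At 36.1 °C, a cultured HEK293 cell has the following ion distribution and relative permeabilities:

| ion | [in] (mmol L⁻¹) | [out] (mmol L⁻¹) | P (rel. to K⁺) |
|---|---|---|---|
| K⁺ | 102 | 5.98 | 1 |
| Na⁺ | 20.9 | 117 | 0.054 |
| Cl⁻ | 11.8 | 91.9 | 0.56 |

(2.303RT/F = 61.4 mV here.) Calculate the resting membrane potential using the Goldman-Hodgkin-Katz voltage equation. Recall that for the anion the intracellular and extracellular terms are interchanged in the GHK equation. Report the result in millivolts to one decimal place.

-56.0 mV

Vm = 61.4 · log₁₀[(Σ P·[cation]ₒ + Σ P·[anion]ᵢ) / (Σ P·[cation]ᵢ + Σ P·[anion]ₒ)]
Numerator = 1×5.98 + 0.054×117 + 0.56×11.8 = 18.91
Denominator = 1×102 + 0.054×20.9 + 0.56×91.9 = 154.6
Vm = 61.4 · log₁₀(0.1223) = 61.4 × (-0.9126) = -56.03 mV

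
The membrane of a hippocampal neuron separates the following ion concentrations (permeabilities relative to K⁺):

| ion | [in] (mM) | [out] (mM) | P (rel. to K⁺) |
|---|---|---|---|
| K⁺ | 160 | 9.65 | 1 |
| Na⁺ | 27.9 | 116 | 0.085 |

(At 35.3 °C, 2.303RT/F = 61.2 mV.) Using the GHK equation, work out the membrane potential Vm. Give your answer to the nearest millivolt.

Vm = 61.2 · log₁₀[(Σ P·[cation]ₒ + Σ P·[anion]ᵢ) / (Σ P·[cation]ᵢ + Σ P·[anion]ₒ)]
Numerator = 1×9.65 + 0.085×116 = 19.51
Denominator = 1×160 + 0.085×27.9 = 162.4
Vm = 61.2 · log₁₀(0.12016) = 61.2 × (-0.9203) = -56.32 mV

-56 mV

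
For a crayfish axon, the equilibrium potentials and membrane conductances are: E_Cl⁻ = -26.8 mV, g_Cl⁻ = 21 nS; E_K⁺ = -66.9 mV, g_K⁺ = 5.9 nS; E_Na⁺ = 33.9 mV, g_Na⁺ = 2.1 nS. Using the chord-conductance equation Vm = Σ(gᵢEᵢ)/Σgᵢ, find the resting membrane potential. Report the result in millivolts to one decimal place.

Σ gᵢEᵢ = 21·(-26.8) + 5.9·(-66.9) + 2.1·(33.9) = -886.32
Σ gᵢ = 21 + 5.9 + 2.1 = 29
Vm = -886.32 / 29 = -30.56 mV

-30.6 mV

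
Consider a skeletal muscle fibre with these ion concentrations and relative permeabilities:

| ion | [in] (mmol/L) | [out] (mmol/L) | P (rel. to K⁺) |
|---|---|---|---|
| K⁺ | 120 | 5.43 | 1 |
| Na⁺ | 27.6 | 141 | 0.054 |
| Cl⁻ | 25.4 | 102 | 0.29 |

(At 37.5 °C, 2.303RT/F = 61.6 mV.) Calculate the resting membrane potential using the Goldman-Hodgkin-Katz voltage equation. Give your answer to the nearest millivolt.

-54 mV

Vm = 61.6 · log₁₀[(Σ P·[cation]ₒ + Σ P·[anion]ᵢ) / (Σ P·[cation]ᵢ + Σ P·[anion]ₒ)]
Numerator = 1×5.43 + 0.054×141 + 0.29×25.4 = 20.41
Denominator = 1×120 + 0.054×27.6 + 0.29×102 = 151.1
Vm = 61.6 · log₁₀(0.1351) = 61.6 × (-0.8693) = -53.55 mV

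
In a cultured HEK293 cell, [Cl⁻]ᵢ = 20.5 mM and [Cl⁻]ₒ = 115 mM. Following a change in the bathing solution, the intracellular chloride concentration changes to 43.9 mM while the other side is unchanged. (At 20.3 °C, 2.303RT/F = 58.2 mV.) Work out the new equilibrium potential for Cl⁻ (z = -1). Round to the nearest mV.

-24 mV

After the shift: [Cl⁻]_out = 115, [Cl⁻]_in = 43.9 mM.
E_new = (58.2/-1)·log₁₀(115/43.9) = -58.20 · (0.4182) = -24.34 mV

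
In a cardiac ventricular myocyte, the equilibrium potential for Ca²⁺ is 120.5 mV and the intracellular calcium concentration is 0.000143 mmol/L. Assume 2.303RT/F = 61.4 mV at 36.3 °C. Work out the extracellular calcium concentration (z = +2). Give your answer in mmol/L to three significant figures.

1.20 mmol/L

Nernst: E = (61.4/2) · log₁₀([out]/[in]), so log₁₀([out]/[in]) = 120.5 × 2 / 61.4 = 3.9251.
[out]/[in] = 10^(3.9251) = 8416.
[out] = 8416 × 0.000143 = 1.203 mmol/L.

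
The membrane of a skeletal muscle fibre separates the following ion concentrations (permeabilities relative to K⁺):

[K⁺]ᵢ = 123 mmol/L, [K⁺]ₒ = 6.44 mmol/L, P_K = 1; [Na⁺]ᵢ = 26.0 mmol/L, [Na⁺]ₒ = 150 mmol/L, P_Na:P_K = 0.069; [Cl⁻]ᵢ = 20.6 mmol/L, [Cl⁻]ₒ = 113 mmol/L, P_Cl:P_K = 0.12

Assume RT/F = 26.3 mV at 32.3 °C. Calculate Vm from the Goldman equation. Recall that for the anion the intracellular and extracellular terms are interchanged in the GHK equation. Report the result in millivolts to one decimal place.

-51.9 mV

Vm = 26.3 · ln[(Σ P·[cation]ₒ + Σ P·[anion]ᵢ) / (Σ P·[cation]ᵢ + Σ P·[anion]ₒ)]
Numerator = 1×6.44 + 0.069×150 + 0.12×20.6 = 19.26
Denominator = 1×123 + 0.069×26.0 + 0.12×113 = 138.4
Vm = 26.3 · ln(0.13922) = 26.3 × (-1.9717) = -51.86 mV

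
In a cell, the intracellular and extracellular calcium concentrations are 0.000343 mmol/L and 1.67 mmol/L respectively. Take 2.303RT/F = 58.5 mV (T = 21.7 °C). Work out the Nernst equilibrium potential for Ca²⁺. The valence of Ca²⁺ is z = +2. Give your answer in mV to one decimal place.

E = (58.5/z) · log₁₀([Ca²⁺]_out/[Ca²⁺]_in) with z = +2.
= (58.5/2) · log₁₀(1.67/0.000343) = 29.25 · log₁₀(4869)
= 29.25 · (3.6874) = 107.86 mV

107.9 mV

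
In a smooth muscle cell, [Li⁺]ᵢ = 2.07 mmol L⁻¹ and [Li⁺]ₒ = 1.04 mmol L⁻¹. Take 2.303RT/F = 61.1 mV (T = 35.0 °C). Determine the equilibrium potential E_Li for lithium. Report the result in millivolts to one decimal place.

-18.3 mV

E = (61.1/z) · log₁₀([Li⁺]_out/[Li⁺]_in) with z = +1.
= (61.1/1) · log₁₀(1.04/2.07) = 61.10 · log₁₀(0.5024)
= 61.10 · (-0.2989) = -18.27 mV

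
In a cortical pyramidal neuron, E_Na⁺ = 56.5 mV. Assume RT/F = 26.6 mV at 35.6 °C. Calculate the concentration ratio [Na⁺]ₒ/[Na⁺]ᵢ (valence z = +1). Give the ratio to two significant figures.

ln([out]/[in]) = E·z/(26.6) = 56.5 × 1 / 26.6 = 2.1241
[out]/[in] = e^(2.1241) = 8.365

8.4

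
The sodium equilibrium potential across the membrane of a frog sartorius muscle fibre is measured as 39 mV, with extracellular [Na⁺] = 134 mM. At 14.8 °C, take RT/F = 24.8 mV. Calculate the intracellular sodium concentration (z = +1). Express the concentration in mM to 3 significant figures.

27.8 mM

Nernst: E = (24.8/1) · ln([out]/[in]), so ln([out]/[in]) = 39.0 × 1 / 24.8 = 1.5726.
[out]/[in] = e^(1.5726) = 4.819.
[in] = 134 / 4.819 = 27.81 mM.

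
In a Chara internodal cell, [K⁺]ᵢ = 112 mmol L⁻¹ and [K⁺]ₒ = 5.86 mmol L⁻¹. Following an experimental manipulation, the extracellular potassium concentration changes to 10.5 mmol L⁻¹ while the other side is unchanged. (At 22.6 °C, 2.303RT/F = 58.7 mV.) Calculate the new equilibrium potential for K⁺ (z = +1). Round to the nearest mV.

-60 mV

After the shift: [K⁺]_out = 10.5, [K⁺]_in = 112 mmol L⁻¹.
E_new = (58.7/1)·log₁₀(10.5/112) = 58.70 · (-1.0280) = -60.35 mV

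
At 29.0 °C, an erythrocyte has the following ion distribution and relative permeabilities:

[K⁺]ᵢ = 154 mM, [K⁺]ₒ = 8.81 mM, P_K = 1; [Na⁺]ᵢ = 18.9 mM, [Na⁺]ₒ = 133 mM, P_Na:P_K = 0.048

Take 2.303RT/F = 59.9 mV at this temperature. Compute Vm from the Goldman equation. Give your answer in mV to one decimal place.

-60.4 mV

Vm = 59.9 · log₁₀[(Σ P·[cation]ₒ + Σ P·[anion]ᵢ) / (Σ P·[cation]ᵢ + Σ P·[anion]ₒ)]
Numerator = 1×8.81 + 0.048×133 = 15.19
Denominator = 1×154 + 0.048×18.9 = 154.9
Vm = 59.9 · log₁₀(0.098085) = 59.9 × (-1.0084) = -60.40 mV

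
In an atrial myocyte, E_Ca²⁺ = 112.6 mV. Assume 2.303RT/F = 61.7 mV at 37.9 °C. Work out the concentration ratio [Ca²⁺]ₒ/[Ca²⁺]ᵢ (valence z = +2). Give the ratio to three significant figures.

4470

log₁₀([out]/[in]) = E·z/(61.7) = 112.6 × 2 / 61.7 = 3.6499
[out]/[in] = 10^(3.6499) = 4466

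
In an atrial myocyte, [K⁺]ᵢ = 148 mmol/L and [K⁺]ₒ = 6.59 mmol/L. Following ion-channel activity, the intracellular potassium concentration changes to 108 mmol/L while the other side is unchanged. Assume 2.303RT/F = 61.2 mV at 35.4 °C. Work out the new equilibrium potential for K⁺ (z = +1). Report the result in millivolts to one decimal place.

After the shift: [K⁺]_out = 6.59, [K⁺]_in = 108 mmol/L.
E_new = (61.2/1)·log₁₀(6.59/108) = 61.20 · (-1.2145) = -74.33 mV

-74.3 mV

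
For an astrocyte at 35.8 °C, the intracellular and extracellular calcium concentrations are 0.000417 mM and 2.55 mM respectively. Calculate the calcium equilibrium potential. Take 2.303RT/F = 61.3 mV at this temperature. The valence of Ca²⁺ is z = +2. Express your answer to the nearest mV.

116 mV

E = (61.3/z) · log₁₀([Ca²⁺]_out/[Ca²⁺]_in) with z = +2.
= (61.3/2) · log₁₀(2.55/0.000417) = 30.65 · log₁₀(6115)
= 30.65 · (3.7864) = 116.05 mV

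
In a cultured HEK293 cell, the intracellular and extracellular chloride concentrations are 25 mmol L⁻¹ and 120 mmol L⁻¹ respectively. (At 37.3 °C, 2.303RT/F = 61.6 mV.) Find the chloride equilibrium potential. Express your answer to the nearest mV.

E = (61.6/z) · log₁₀([Cl⁻]_out/[Cl⁻]_in) with z = -1.
For an anion, dividing by z = -1 reverses the sign.
= (61.6/-1) · log₁₀(120/25) = -61.60 · log₁₀(4.8)
= -61.60 · (0.6812) = -41.96 mV

-42 mV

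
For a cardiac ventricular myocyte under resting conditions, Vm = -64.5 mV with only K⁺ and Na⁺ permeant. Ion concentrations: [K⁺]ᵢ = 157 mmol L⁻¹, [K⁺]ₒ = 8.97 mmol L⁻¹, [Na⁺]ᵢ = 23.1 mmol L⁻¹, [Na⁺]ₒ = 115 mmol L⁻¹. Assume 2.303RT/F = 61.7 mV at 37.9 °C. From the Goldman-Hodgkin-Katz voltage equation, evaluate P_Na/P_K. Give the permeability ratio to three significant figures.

0.0458

Let α = P_Na/P_K. GHK: Vm = 61.7·log₁₀[(Kₒ + α·Naₒ)/(Kᵢ + α·Naᵢ)].
10^(Vm/61.7) = 10^(-64.5/61.7) = 0.090078
So 0.090078·(Kᵢ + α·Naᵢ) = Kₒ + α·Naₒ → α = (0.090078·157.0 − 8.97) / (115.0 − 0.090078·23.1)
α = (14.14 − 8.97) / (115.0 − 2.081) = 5.172/112.9 = 0.0458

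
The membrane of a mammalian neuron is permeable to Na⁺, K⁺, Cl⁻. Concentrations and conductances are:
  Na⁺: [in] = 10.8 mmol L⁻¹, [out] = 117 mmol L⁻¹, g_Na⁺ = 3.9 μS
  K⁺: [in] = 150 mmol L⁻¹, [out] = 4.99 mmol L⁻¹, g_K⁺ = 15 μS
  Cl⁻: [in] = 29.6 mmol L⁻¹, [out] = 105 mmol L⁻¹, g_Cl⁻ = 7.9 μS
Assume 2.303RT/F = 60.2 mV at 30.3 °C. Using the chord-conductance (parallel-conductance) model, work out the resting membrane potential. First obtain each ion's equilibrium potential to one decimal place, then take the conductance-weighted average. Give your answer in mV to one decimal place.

-50.5 mV

E_Na⁺ = (60.2/1)·log₁₀(117/10.8) = 62.3 mV
E_K⁺ = (60.2/1)·log₁₀(4.99/150) = -89.0 mV
E_Cl⁻ = (60.2/-1)·log₁₀(105/29.6) = -33.1 mV
Vm = (Σ gᵢEᵢ)/(Σ gᵢ) = (3.9·62.3 + 15·-89.0 + 7.9·-33.1) / (3.9 + 15 + 7.9)
= -1353.52 / 26.8 = -50.50 mV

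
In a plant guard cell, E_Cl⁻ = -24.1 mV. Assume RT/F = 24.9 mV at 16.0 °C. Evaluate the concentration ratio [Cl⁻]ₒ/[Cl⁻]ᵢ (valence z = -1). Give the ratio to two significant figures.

ln([out]/[in]) = E·z/(24.9) = -24.1 × -1 / 24.9 = 0.9679
[out]/[in] = e^(0.9679) = 2.632

2.6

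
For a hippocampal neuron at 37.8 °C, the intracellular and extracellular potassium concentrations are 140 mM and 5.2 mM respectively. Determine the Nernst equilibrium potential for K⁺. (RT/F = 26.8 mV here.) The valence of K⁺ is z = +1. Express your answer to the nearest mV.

E = (26.8/z) · ln([K⁺]_out/[K⁺]_in) with z = +1.
= (26.8/1) · ln(5.2/140) = 26.80 · ln(0.03714)
= 26.80 · (-3.2930) = -88.25 mV

-88 mV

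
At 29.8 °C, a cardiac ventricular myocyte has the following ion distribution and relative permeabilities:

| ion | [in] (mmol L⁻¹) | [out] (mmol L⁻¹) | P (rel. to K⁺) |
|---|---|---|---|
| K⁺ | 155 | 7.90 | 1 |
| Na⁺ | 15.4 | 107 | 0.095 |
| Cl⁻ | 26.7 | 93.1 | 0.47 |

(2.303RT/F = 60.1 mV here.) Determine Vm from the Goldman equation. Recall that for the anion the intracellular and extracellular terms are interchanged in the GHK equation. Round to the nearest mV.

Vm = 60.1 · log₁₀[(Σ P·[cation]ₒ + Σ P·[anion]ᵢ) / (Σ P·[cation]ᵢ + Σ P·[anion]ₒ)]
Numerator = 1×7.90 + 0.095×107 + 0.47×26.7 = 30.61
Denominator = 1×155 + 0.095×15.4 + 0.47×93.1 = 200.2
Vm = 60.1 · log₁₀(0.1529) = 60.1 × (-0.8156) = -49.02 mV

-49 mV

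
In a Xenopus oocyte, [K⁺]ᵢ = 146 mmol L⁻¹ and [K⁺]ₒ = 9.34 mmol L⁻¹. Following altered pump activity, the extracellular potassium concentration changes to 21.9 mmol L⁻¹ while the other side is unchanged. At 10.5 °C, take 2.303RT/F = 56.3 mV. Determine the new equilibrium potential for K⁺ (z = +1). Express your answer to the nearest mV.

After the shift: [K⁺]_out = 21.9, [K⁺]_in = 146 mmol L⁻¹.
E_new = (56.3/1)·log₁₀(21.9/146) = 56.30 · (-0.8239) = -46.39 mV

-46 mV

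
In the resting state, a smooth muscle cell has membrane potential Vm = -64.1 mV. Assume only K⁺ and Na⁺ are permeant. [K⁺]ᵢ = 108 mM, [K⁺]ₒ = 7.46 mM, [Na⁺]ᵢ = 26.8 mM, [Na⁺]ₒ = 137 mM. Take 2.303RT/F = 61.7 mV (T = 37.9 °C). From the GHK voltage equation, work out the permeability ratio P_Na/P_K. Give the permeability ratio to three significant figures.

Let α = P_Na/P_K. GHK: Vm = 61.7·log₁₀[(Kₒ + α·Naₒ)/(Kᵢ + α·Naᵢ)].
10^(Vm/61.7) = 10^(-64.1/61.7) = 0.091433
So 0.091433·(Kᵢ + α·Naᵢ) = Kₒ + α·Naₒ → α = (0.091433·108.0 − 7.46) / (137.0 − 0.091433·26.8)
α = (9.875 − 7.46) / (137.0 − 2.45) = 2.415/134.5 = 0.01795

0.0179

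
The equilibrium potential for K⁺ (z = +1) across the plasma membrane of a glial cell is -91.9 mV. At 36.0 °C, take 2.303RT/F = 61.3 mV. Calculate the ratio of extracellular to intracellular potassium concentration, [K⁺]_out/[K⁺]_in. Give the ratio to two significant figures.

0.032

log₁₀([out]/[in]) = E·z/(61.3) = -91.9 × 1 / 61.3 = -1.4992
[out]/[in] = 10^(-1.4992) = 0.03168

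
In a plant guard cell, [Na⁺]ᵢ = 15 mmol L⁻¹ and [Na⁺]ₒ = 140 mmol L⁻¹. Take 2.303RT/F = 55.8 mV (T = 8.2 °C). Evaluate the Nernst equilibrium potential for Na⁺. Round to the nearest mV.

54 mV

E = (55.8/z) · log₁₀([Na⁺]_out/[Na⁺]_in) with z = +1.
= (55.8/1) · log₁₀(140/15) = 55.80 · log₁₀(9.333)
= 55.80 · (0.9700) = 54.13 mV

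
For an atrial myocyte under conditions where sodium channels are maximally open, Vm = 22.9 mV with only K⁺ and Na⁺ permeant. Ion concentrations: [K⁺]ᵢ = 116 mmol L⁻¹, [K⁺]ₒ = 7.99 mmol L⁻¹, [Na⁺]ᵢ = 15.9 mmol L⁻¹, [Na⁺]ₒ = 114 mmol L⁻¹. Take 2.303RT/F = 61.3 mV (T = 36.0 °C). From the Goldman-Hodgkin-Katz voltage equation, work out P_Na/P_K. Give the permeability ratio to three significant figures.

3.48

Let α = P_Na/P_K. GHK: Vm = 61.3·log₁₀[(Kₒ + α·Naₒ)/(Kᵢ + α·Naᵢ)].
10^(Vm/61.3) = 10^(22.9/61.3) = 2.3636
So 2.3636·(Kᵢ + α·Naᵢ) = Kₒ + α·Naₒ → α = (2.3636·116.0 − 7.99) / (114.0 − 2.3636·15.9)
α = (274.2 − 7.99) / (114.0 − 37.58) = 266.2/76.42 = 3.483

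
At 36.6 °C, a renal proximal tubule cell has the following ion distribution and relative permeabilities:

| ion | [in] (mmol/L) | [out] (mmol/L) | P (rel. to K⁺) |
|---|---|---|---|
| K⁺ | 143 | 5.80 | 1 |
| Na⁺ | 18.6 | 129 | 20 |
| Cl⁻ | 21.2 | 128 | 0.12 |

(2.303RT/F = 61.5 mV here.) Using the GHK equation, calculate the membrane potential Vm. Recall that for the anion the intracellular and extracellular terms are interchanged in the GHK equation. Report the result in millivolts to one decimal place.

42.3 mV

Vm = 61.5 · log₁₀[(Σ P·[cation]ₒ + Σ P·[anion]ᵢ) / (Σ P·[cation]ᵢ + Σ P·[anion]ₒ)]
Numerator = 1×5.80 + 20×129 + 0.12×21.2 = 2588
Denominator = 1×143 + 20×18.6 + 0.12×128 = 530.4
Vm = 61.5 · log₁₀(4.8804) = 61.5 × (0.6885) = 42.34 mV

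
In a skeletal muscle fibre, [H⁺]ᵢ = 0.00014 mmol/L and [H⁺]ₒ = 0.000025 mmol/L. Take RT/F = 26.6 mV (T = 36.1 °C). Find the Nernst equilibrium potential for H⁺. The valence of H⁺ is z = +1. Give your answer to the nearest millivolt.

-46 mV

E = (26.6/z) · ln([H⁺]_out/[H⁺]_in) with z = +1.
= (26.6/1) · ln(0.000025/0.00014) = 26.60 · ln(0.1786)
= 26.60 · (-1.7228) = -45.83 mV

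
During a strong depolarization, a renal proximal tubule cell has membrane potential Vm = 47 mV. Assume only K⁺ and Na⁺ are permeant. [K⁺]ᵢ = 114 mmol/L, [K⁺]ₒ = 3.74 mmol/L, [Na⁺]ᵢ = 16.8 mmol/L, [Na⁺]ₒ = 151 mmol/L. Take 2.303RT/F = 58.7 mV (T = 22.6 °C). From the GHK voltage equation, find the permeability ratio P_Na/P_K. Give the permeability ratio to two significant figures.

Let α = P_Na/P_K. GHK: Vm = 58.7·log₁₀[(Kₒ + α·Naₒ)/(Kᵢ + α·Naᵢ)].
10^(Vm/58.7) = 10^(47.0/58.7) = 6.3195
So 6.3195·(Kᵢ + α·Naᵢ) = Kₒ + α·Naₒ → α = (6.3195·114.0 − 3.74) / (151.0 − 6.3195·16.8)
α = (720.4 − 3.74) / (151.0 − 106.2) = 716.7/44.83 = 15.99

16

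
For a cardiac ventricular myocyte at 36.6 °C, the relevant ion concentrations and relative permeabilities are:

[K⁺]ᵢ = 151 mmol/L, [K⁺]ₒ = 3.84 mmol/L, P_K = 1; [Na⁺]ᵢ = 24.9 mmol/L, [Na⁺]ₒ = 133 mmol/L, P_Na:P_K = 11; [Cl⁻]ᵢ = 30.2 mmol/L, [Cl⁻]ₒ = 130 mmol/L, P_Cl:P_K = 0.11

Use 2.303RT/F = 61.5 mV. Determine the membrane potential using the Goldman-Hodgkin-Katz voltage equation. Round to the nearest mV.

Vm = 61.5 · log₁₀[(Σ P·[cation]ₒ + Σ P·[anion]ᵢ) / (Σ P·[cation]ᵢ + Σ P·[anion]ₒ)]
Numerator = 1×3.84 + 11×133 + 0.11×30.2 = 1470
Denominator = 1×151 + 11×24.9 + 0.11×130 = 439.2
Vm = 61.5 · log₁₀(3.3474) = 61.5 × (0.5247) = 32.27 mV

32 mV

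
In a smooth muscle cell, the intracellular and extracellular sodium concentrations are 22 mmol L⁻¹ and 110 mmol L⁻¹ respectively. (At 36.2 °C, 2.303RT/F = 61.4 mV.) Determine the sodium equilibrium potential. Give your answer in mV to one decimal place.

E = (61.4/z) · log₁₀([Na⁺]_out/[Na⁺]_in) with z = +1.
= (61.4/1) · log₁₀(110/22) = 61.40 · log₁₀(5)
= 61.40 · (0.6990) = 42.92 mV

42.9 mV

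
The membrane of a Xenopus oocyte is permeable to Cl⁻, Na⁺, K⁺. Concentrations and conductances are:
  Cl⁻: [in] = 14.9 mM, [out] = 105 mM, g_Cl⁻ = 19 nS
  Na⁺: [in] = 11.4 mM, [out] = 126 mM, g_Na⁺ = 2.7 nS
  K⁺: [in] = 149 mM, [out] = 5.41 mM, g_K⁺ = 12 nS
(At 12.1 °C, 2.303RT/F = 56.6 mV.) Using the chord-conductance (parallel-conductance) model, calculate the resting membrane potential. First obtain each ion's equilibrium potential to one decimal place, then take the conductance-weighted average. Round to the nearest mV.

E_Cl⁻ = (56.6/-1)·log₁₀(105/14.9) = -48.0 mV
E_Na⁺ = (56.6/1)·log₁₀(126/11.4) = 59.1 mV
E_K⁺ = (56.6/1)·log₁₀(5.41/149) = -81.5 mV
Vm = (Σ gᵢEᵢ)/(Σ gᵢ) = (19·-48.0 + 2.7·59.1 + 12·-81.5) / (19 + 2.7 + 12)
= -1730.43 / 33.7 = -51.35 mV

-51 mV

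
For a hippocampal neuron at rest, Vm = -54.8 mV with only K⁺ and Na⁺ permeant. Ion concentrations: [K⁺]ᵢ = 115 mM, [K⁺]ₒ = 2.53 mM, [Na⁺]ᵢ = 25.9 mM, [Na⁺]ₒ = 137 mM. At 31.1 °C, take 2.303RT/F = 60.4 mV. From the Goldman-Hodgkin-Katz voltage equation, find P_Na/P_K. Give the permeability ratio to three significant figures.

0.0875

Let α = P_Na/P_K. GHK: Vm = 60.4·log₁₀[(Kₒ + α·Naₒ)/(Kᵢ + α·Naᵢ)].
10^(Vm/60.4) = 10^(-54.8/60.4) = 0.1238
So 0.1238·(Kᵢ + α·Naᵢ) = Kₒ + α·Naₒ → α = (0.1238·115.0 − 2.53) / (137.0 − 0.1238·25.9)
α = (14.24 − 2.53) / (137.0 − 3.206) = 11.71/133.8 = 0.0875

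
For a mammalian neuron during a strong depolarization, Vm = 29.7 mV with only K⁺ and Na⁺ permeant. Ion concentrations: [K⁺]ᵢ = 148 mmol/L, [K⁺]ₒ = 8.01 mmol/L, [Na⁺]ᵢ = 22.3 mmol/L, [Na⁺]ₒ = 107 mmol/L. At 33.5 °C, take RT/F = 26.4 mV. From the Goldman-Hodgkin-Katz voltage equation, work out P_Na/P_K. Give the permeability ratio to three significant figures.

Let α = P_Na/P_K. GHK: Vm = 26.4·ln[(Kₒ + α·Naₒ)/(Kᵢ + α·Naᵢ)].
e^(Vm/26.4) = e^(29.7/26.4) = 3.0802
So 3.0802·(Kᵢ + α·Naᵢ) = Kₒ + α·Naₒ → α = (3.0802·148.0 − 8.01) / (107.0 − 3.0802·22.3)
α = (455.9 − 8.01) / (107.0 − 68.69) = 447.9/38.31 = 11.69

11.7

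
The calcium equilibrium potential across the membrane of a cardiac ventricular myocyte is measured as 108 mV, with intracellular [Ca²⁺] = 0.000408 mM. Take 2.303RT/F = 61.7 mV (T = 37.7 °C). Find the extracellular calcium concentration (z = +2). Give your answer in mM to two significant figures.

1.3 mM

Nernst: E = (61.7/2) · log₁₀([out]/[in]), so log₁₀([out]/[in]) = 108.0 × 2 / 61.7 = 3.5008.
[out]/[in] = 10^(3.5008) = 3168.
[out] = 3168 × 0.000408 = 1.293 mM.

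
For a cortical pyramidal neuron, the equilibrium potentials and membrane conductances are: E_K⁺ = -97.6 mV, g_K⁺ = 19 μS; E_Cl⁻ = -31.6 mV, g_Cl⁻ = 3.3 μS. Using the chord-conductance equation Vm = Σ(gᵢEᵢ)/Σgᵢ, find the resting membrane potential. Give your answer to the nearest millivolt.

Σ gᵢEᵢ = 19·(-97.6) + 3.3·(-31.6) = -1958.68
Σ gᵢ = 19 + 3.3 = 22.3
Vm = -1958.68 / 22.3 = -87.83 mV

-88 mV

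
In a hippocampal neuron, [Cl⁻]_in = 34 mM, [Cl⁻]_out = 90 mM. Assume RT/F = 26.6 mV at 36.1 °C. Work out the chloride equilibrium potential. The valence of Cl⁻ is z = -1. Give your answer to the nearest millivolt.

-26 mV

E = (26.6/z) · ln([Cl⁻]_out/[Cl⁻]_in) with z = -1.
For an anion, dividing by z = -1 reverses the sign.
= (26.6/-1) · ln(90/34) = -26.60 · ln(2.647)
= -26.60 · (0.9734) = -25.89 mV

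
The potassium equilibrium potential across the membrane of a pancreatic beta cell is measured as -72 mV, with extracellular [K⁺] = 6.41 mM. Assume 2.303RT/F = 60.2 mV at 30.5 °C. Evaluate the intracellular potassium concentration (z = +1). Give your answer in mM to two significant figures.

100 mM

Nernst: E = (60.2/1) · log₁₀([out]/[in]), so log₁₀([out]/[in]) = -72.0 × 1 / 60.2 = -1.1960.
[out]/[in] = 10^(-1.1960) = 0.06368.
[in] = 6.41 / 0.06368 = 100.7 mM.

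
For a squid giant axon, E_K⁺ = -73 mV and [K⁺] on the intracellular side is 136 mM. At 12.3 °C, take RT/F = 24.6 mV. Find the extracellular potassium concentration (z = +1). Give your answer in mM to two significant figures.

7.0 mM

Nernst: E = (24.6/1) · ln([out]/[in]), so ln([out]/[in]) = -73.0 × 1 / 24.6 = -2.9675.
[out]/[in] = e^(-2.9675) = 0.05143.
[out] = 0.05143 × 136 = 6.995 mM.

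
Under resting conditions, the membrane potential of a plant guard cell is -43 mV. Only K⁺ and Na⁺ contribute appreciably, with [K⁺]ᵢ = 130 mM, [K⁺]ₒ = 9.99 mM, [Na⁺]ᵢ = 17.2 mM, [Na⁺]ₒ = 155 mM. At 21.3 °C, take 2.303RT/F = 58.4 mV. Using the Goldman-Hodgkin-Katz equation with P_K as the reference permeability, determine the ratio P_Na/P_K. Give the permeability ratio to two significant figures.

Let α = P_Na/P_K. GHK: Vm = 58.4·log₁₀[(Kₒ + α·Naₒ)/(Kᵢ + α·Naᵢ)].
10^(Vm/58.4) = 10^(-43.0/58.4) = 0.18353
So 0.18353·(Kᵢ + α·Naᵢ) = Kₒ + α·Naₒ → α = (0.18353·130.0 − 9.99) / (155.0 − 0.18353·17.2)
α = (23.86 − 9.99) / (155.0 − 3.157) = 13.87/151.8 = 0.09133

0.091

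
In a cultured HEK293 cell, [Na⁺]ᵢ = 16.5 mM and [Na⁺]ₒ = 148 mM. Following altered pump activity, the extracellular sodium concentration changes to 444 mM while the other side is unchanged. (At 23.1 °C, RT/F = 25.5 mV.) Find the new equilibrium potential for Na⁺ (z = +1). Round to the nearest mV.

After the shift: [Na⁺]_out = 444, [Na⁺]_in = 16.5 mM.
E_new = (25.5/1)·ln(444/16.5) = 25.50 · (3.2925) = 83.96 mV

84 mV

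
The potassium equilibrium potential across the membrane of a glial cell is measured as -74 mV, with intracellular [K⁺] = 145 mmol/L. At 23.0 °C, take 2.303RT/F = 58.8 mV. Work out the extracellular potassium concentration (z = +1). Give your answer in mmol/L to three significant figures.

Nernst: E = (58.8/1) · log₁₀([out]/[in]), so log₁₀([out]/[in]) = -74.0 × 1 / 58.8 = -1.2585.
[out]/[in] = 10^(-1.2585) = 0.05514.
[out] = 0.05514 × 145 = 7.996 mmol/L.

8.00 mmol/L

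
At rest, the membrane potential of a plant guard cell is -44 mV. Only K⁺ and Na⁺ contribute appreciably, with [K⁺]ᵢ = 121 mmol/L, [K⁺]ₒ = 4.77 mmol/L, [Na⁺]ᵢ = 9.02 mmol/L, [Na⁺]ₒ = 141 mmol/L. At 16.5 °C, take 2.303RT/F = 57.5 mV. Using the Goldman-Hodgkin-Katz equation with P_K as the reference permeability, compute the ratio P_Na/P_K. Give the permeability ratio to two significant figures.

Let α = P_Na/P_K. GHK: Vm = 57.5·log₁₀[(Kₒ + α·Naₒ)/(Kᵢ + α·Naᵢ)].
10^(Vm/57.5) = 10^(-44.0/57.5) = 0.1717
So 0.1717·(Kᵢ + α·Naᵢ) = Kₒ + α·Naₒ → α = (0.1717·121.0 − 4.77) / (141.0 − 0.1717·9.02)
α = (20.78 − 4.77) / (141.0 − 1.549) = 16.01/139.5 = 0.1148

0.11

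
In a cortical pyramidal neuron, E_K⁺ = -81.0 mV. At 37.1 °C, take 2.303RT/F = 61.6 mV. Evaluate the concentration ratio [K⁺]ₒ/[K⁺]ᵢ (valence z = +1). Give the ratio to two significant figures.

0.048

log₁₀([out]/[in]) = E·z/(61.6) = -81.0 × 1 / 61.6 = -1.3149
[out]/[in] = 10^(-1.3149) = 0.04842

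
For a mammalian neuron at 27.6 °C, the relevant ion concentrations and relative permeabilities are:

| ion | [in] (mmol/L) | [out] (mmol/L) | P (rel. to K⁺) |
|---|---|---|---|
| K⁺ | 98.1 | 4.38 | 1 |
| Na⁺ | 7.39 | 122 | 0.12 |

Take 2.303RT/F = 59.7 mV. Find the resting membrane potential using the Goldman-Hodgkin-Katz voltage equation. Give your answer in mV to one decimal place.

-42.8 mV

Vm = 59.7 · log₁₀[(Σ P·[cation]ₒ + Σ P·[anion]ᵢ) / (Σ P·[cation]ᵢ + Σ P·[anion]ₒ)]
Numerator = 1×4.38 + 0.12×122 = 19.02
Denominator = 1×98.1 + 0.12×7.39 = 98.99
Vm = 59.7 · log₁₀(0.19215) = 59.7 × (-0.7164) = -42.77 mV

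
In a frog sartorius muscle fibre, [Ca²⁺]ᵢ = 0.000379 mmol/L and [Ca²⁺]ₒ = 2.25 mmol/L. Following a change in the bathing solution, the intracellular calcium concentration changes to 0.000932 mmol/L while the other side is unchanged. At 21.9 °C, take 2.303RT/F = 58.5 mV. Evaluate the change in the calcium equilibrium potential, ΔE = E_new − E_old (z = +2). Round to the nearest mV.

E_old = (58.5/2)·log₁₀(2.25/0.000379) = 110.38 mV
E_new = (58.5/2)·log₁₀(2.25/0.000932) = 98.95 mV
ΔE = 98.95 − (110.38) = -11.43 mV

-11 mV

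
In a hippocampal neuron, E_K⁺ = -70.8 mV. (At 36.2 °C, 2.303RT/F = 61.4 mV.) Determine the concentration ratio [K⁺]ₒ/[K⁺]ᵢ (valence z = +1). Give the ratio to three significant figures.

log₁₀([out]/[in]) = E·z/(61.4) = -70.8 × 1 / 61.4 = -1.1531
[out]/[in] = 10^(-1.1531) = 0.07029

0.0703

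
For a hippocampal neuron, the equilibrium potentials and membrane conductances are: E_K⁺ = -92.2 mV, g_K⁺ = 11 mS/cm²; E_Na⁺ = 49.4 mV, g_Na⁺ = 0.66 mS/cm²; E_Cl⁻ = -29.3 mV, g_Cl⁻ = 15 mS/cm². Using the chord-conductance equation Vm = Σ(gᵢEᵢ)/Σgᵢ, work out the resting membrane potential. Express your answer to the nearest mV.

Σ gᵢEᵢ = 11·(-92.2) + 0.66·(49.4) + 15·(-29.3) = -1421.10
Σ gᵢ = 11 + 0.66 + 15 = 26.66
Vm = -1421.10 / 26.66 = -53.30 mV

-53 mV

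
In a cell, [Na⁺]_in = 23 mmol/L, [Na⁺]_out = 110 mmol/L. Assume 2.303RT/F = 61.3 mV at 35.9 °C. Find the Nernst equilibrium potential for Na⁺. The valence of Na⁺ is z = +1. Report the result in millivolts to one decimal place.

41.7 mV

E = (61.3/z) · log₁₀([Na⁺]_out/[Na⁺]_in) with z = +1.
= (61.3/1) · log₁₀(110/23) = 61.30 · log₁₀(4.783)
= 61.30 · (0.6797) = 41.66 mV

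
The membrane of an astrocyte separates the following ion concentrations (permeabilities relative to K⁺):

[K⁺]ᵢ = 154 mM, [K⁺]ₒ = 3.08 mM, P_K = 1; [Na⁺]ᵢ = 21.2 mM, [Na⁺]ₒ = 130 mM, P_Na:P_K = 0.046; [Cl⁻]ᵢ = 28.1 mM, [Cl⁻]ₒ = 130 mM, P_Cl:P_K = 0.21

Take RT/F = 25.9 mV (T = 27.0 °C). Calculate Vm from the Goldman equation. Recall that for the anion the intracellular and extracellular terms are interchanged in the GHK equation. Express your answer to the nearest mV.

Vm = 25.9 · ln[(Σ P·[cation]ₒ + Σ P·[anion]ᵢ) / (Σ P·[cation]ᵢ + Σ P·[anion]ₒ)]
Numerator = 1×3.08 + 0.046×130 + 0.21×28.1 = 14.96
Denominator = 1×154 + 0.046×21.2 + 0.21×130 = 182.3
Vm = 25.9 · ln(0.082079) = 25.9 × (-2.5001) = -64.75 mV

-65 mV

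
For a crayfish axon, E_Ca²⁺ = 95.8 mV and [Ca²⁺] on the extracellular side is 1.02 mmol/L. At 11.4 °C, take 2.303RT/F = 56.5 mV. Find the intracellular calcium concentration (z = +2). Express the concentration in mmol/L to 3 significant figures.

0.000414 mmol/L

Nernst: E = (56.5/2) · log₁₀([out]/[in]), so log₁₀([out]/[in]) = 95.8 × 2 / 56.5 = 3.3912.
[out]/[in] = 10^(3.3912) = 2461.
[in] = 1.02 / 2461 = 0.0004144 mmol/L.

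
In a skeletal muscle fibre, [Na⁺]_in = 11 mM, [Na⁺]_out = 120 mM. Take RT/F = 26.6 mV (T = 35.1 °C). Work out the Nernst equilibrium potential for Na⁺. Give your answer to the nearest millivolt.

E = (26.6/z) · ln([Na⁺]_out/[Na⁺]_in) with z = +1.
= (26.6/1) · ln(120/11) = 26.60 · ln(10.91)
= 26.60 · (2.3896) = 63.56 mV

64 mV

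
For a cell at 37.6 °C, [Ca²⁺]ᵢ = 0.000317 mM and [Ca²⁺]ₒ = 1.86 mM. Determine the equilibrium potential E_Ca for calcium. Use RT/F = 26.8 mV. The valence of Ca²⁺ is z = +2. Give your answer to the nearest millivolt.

E = (26.8/z) · ln([Ca²⁺]_out/[Ca²⁺]_in) with z = +2.
= (26.8/2) · ln(1.86/0.000317) = 13.40 · ln(5868)
= 13.40 · (8.6772) = 116.27 mV

116 mV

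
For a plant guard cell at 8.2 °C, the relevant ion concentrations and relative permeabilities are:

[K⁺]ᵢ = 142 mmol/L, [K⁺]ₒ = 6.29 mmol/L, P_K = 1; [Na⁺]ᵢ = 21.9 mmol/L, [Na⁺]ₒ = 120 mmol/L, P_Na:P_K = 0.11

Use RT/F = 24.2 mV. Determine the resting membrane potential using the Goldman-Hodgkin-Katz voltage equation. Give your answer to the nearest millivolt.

Vm = 24.2 · ln[(Σ P·[cation]ₒ + Σ P·[anion]ᵢ) / (Σ P·[cation]ᵢ + Σ P·[anion]ₒ)]
Numerator = 1×6.29 + 0.11×120 = 19.49
Denominator = 1×142 + 0.11×21.9 = 144.4
Vm = 24.2 · ln(0.13496) = 24.2 × (-2.0027) = -48.47 mV

-48 mV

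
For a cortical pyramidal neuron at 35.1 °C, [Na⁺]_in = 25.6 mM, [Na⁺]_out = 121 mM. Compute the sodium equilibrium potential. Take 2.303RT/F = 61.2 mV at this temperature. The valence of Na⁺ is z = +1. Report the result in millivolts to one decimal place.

41.3 mV

E = (61.2/z) · log₁₀([Na⁺]_out/[Na⁺]_in) with z = +1.
= (61.2/1) · log₁₀(121/25.6) = 61.20 · log₁₀(4.727)
= 61.20 · (0.6745) = 41.28 mV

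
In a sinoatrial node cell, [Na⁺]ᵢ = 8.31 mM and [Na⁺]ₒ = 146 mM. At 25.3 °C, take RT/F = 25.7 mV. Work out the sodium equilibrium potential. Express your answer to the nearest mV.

E = (25.7/z) · ln([Na⁺]_out/[Na⁺]_in) with z = +1.
= (25.7/1) · ln(146/8.31) = 25.70 · ln(17.57)
= 25.70 · (2.8661) = 73.66 mV

74 mV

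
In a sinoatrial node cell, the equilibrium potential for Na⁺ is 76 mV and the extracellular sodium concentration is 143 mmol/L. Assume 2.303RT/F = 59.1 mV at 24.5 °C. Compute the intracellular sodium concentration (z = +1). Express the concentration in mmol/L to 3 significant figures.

Nernst: E = (59.1/1) · log₁₀([out]/[in]), so log₁₀([out]/[in]) = 76.0 × 1 / 59.1 = 1.2860.
[out]/[in] = 10^(1.2860) = 19.32.
[in] = 143 / 19.32 = 7.403 mmol/L.

7.40 mmol/L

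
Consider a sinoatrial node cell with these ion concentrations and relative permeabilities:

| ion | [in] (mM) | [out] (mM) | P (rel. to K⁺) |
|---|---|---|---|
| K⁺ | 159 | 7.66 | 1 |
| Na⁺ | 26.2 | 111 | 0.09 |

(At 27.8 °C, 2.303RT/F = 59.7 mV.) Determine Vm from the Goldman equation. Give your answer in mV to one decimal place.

Vm = 59.7 · log₁₀[(Σ P·[cation]ₒ + Σ P·[anion]ᵢ) / (Σ P·[cation]ᵢ + Σ P·[anion]ₒ)]
Numerator = 1×7.66 + 0.09×111 = 17.65
Denominator = 1×159 + 0.09×26.2 = 161.4
Vm = 59.7 · log₁₀(0.10938) = 59.7 × (-0.9610) = -57.37 mV

-57.4 mV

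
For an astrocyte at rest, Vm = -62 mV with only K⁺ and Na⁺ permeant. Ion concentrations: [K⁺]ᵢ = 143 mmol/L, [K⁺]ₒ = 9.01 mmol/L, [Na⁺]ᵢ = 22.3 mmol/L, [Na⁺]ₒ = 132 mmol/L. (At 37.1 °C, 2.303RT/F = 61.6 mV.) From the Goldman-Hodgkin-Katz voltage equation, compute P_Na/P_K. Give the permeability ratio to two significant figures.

Let α = P_Na/P_K. GHK: Vm = 61.6·log₁₀[(Kₒ + α·Naₒ)/(Kᵢ + α·Naᵢ)].
10^(Vm/61.6) = 10^(-62.0/61.6) = 0.098516
So 0.098516·(Kᵢ + α·Naᵢ) = Kₒ + α·Naₒ → α = (0.098516·143.0 − 9.01) / (132.0 − 0.098516·22.3)
α = (14.09 − 9.01) / (132.0 − 2.197) = 5.078/129.8 = 0.03912

0.039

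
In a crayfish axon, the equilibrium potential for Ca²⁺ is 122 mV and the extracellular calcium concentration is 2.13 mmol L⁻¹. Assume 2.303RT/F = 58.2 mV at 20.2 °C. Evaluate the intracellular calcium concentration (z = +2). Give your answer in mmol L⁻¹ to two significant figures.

0.00014 mmol L⁻¹

Nernst: E = (58.2/2) · log₁₀([out]/[in]), so log₁₀([out]/[in]) = 122.0 × 2 / 58.2 = 4.1924.
[out]/[in] = 10^(4.1924) = 1.558e+04.
[in] = 2.13 / 1.558e+04 = 0.0001368 mmol L⁻¹.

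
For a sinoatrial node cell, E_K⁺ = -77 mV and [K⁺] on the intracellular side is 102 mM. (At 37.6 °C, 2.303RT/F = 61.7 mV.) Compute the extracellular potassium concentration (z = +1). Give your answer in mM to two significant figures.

Nernst: E = (61.7/1) · log₁₀([out]/[in]), so log₁₀([out]/[in]) = -77.0 × 1 / 61.7 = -1.2480.
[out]/[in] = 10^(-1.2480) = 0.0565.
[out] = 0.0565 × 102 = 5.763 mM.

5.8 mM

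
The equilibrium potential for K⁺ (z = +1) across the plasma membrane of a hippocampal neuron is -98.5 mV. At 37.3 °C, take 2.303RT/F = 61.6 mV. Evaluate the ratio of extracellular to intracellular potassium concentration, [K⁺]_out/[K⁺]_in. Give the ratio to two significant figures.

0.025

log₁₀([out]/[in]) = E·z/(61.6) = -98.5 × 1 / 61.6 = -1.5990
[out]/[in] = 10^(-1.5990) = 0.02518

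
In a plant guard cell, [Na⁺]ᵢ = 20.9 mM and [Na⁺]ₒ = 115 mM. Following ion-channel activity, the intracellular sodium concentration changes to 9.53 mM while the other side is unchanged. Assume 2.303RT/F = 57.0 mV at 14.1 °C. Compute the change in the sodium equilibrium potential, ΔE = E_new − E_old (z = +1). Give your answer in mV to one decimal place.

19.4 mV

E_old = (57.0/1)·log₁₀(115/20.9) = 42.21 mV
E_new = (57.0/1)·log₁₀(115/9.53) = 61.65 mV
ΔE = 61.65 − (42.21) = 19.44 mV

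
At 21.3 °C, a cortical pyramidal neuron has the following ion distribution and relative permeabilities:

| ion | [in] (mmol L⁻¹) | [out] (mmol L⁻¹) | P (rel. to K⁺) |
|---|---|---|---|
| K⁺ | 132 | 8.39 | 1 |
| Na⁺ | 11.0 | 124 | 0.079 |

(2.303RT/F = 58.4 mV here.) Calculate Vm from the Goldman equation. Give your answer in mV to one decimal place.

-50.4 mV

Vm = 58.4 · log₁₀[(Σ P·[cation]ₒ + Σ P·[anion]ᵢ) / (Σ P·[cation]ᵢ + Σ P·[anion]ₒ)]
Numerator = 1×8.39 + 0.079×124 = 18.19
Denominator = 1×132 + 0.079×11.0 = 132.9
Vm = 58.4 · log₁₀(0.13687) = 58.4 × (-0.8637) = -50.44 mV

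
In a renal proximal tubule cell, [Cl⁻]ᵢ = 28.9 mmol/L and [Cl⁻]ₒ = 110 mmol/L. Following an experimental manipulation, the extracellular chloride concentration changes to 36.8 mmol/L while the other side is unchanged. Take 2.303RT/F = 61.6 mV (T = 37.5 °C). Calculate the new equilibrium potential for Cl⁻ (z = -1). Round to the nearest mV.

After the shift: [Cl⁻]_out = 36.8, [Cl⁻]_in = 28.9 mmol/L.
E_new = (61.6/-1)·log₁₀(36.8/28.9) = -61.60 · (0.1049) = -6.46 mV

-6 mV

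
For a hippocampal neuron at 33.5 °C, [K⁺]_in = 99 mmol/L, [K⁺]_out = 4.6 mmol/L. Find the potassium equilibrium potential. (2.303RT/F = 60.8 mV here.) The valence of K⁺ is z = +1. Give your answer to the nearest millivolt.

-81 mV

E = (60.8/z) · log₁₀([K⁺]_out/[K⁺]_in) with z = +1.
= (60.8/1) · log₁₀(4.6/99) = 60.80 · log₁₀(0.04646)
= 60.80 · (-1.3329) = -81.04 mV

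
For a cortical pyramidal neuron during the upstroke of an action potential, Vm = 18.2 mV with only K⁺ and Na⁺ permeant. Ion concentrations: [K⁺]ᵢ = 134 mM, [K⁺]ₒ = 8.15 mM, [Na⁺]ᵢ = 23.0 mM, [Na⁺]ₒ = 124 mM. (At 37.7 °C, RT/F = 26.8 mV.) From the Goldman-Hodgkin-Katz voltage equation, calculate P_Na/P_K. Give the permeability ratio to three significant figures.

Let α = P_Na/P_K. GHK: Vm = 26.8·ln[(Kₒ + α·Naₒ)/(Kᵢ + α·Naᵢ)].
e^(Vm/26.8) = e^(18.2/26.8) = 1.9721
So 1.9721·(Kᵢ + α·Naᵢ) = Kₒ + α·Naₒ → α = (1.9721·134.0 − 8.15) / (124.0 − 1.9721·23.0)
α = (264.3 − 8.15) / (124.0 − 45.36) = 256.1/78.64 = 3.257

3.26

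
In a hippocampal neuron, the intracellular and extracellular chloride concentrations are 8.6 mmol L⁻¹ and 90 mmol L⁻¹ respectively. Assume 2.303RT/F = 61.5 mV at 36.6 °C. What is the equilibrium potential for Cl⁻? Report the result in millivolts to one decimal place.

-62.7 mV

E = (61.5/z) · log₁₀([Cl⁻]_out/[Cl⁻]_in) with z = -1.
For an anion, dividing by z = -1 reverses the sign.
= (61.5/-1) · log₁₀(90/8.6) = -61.50 · log₁₀(10.47)
= -61.50 · (1.0197) = -62.71 mV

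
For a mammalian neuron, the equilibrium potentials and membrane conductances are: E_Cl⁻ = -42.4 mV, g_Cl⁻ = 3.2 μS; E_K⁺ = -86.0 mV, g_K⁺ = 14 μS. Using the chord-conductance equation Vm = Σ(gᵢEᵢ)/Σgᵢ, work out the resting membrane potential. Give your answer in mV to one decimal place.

-77.9 mV

Σ gᵢEᵢ = 3.2·(-42.4) + 14·(-86.0) = -1339.68
Σ gᵢ = 3.2 + 14 = 17.2
Vm = -1339.68 / 17.2 = -77.89 mV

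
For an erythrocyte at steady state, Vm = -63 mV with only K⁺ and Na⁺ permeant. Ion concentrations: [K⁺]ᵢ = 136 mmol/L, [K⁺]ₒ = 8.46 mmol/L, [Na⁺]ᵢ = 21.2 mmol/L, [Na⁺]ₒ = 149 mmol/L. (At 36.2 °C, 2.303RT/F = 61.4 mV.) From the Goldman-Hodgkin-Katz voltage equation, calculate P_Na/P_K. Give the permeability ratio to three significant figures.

0.0296

Let α = P_Na/P_K. GHK: Vm = 61.4·log₁₀[(Kₒ + α·Naₒ)/(Kᵢ + α·Naᵢ)].
10^(Vm/61.4) = 10^(-63.0/61.4) = 0.094176
So 0.094176·(Kᵢ + α·Naᵢ) = Kₒ + α·Naₒ → α = (0.094176·136.0 − 8.46) / (149.0 − 0.094176·21.2)
α = (12.81 − 8.46) / (149.0 − 1.997) = 4.348/147 = 0.02958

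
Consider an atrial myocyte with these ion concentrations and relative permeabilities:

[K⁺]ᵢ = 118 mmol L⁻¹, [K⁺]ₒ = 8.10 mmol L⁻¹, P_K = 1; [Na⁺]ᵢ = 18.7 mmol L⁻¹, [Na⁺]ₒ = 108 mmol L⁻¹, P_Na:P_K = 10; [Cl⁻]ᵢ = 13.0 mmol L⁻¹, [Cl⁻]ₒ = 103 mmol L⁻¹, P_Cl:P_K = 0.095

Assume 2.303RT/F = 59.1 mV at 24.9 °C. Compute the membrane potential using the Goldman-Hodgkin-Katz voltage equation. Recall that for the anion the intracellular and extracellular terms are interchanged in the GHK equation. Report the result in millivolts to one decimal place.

31.9 mV

Vm = 59.1 · log₁₀[(Σ P·[cation]ₒ + Σ P·[anion]ᵢ) / (Σ P·[cation]ᵢ + Σ P·[anion]ₒ)]
Numerator = 1×8.10 + 10×108 + 0.095×13.0 = 1089
Denominator = 1×118 + 10×18.7 + 0.095×103 = 314.8
Vm = 59.1 · log₁₀(3.4606) = 59.1 × (0.5391) = 31.86 mV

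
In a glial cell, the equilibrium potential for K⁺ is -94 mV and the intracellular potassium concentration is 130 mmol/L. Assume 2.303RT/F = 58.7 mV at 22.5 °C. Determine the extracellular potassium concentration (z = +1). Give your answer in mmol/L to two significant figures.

3.3 mmol/L

Nernst: E = (58.7/1) · log₁₀([out]/[in]), so log₁₀([out]/[in]) = -94.0 × 1 / 58.7 = -1.6014.
[out]/[in] = 10^(-1.6014) = 0.02504.
[out] = 0.02504 × 130 = 3.255 mmol/L.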